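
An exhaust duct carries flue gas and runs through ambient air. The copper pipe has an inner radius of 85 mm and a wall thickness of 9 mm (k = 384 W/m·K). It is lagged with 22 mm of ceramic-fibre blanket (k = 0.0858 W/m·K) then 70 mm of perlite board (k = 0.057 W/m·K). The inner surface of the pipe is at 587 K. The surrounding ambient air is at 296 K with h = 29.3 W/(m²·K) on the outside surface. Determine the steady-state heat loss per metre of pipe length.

Treating each annulus and film as a series resistance:
R_copper pipe wall = ln(94/85)/(2π×384×1) = 4.171×10^-5 K/W
R_ceramic-fibre blanket = ln(116/94)/(2π×0.0858×1) = 0.3901 K/W
R_perlite board = ln(186/116)/(2π×0.057×1) = 1.318 K/W
R_outer film = 1/(h_o·2πr_oL) = 1/(29.3×2π×0.186×1) = 0.0292 K/W
R_total = 1.738 K/W
Q = ΔT/R_total = 291/1.738

q′ ≈ 167 W/m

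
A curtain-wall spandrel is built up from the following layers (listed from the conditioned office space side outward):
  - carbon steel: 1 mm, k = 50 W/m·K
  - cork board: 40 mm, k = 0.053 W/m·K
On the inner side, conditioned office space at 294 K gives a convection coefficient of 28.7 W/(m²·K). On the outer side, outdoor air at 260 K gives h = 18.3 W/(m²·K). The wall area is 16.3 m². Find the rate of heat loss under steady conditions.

Q ≈ 656 W

Using the resistance-network approach (series):
R_inner film = 1/(h_i·A) = 1/(28.7×16.3) = 0.002138 K/W
R_carbon steel = L/(kA) = 0.001/(50×16.3) = 1.227×10^-6 K/W
R_cork board = L/(kA) = 0.04/(0.053×16.3) = 0.0463 K/W
R_outer film = 1/(h_o·A) = 1/(18.3×16.3) = 0.003352 K/W
R_total = 0.05179 K/W
Q = ΔT / R_total = 34 / 0.05179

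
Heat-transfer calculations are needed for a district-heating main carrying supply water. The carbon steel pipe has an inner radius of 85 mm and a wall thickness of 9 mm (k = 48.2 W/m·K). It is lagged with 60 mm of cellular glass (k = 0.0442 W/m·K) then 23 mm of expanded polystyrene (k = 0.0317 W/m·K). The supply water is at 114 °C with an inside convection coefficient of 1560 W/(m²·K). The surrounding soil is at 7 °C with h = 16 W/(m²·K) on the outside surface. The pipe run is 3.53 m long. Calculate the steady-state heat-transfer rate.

Q ≈ 149 W

For a radial system each layer contributes R = ln(r_out/r_in)/(2πkL); films add R = 1/(hA).
R_inner film = 1/(h_i·2πr₁L) = 1/(1560×2π×0.085×3.53) = 3.4×10^-4 K/W
R_carbon steel pipe wall = ln(94/85)/(2π×48.2×3.53) = 9.414×10^-5 K/W
R_cellular glass = ln(154/94)/(2π×0.0442×3.53) = 0.5036 K/W
R_expanded polystyrene = ln(177/154)/(2π×0.0317×3.53) = 0.198 K/W
R_outer film = 1/(h_o·2πr_oL) = 1/(16×2π×0.177×3.53) = 0.01592 K/W
R_total = 0.7179 K/W
Q = ΔT/R_total = 107/0.7179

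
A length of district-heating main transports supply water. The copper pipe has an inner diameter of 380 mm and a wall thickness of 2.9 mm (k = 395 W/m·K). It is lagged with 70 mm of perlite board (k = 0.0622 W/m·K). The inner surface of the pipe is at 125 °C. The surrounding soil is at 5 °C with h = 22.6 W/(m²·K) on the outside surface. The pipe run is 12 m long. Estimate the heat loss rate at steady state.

Q ≈ 1760 W

Treating each annulus and film as a series resistance:
R_copper pipe wall = ln(192.9/190)/(2π×395×12) = 5.086×10^-7 K/W
R_perlite board = ln(262.9/192.9)/(2π×0.0622×12) = 0.06602 K/W
R_outer film = 1/(h_o·2πr_oL) = 1/(22.6×2π×0.2629×12) = 0.002232 K/W
R_total = 0.06825 K/W
Q = ΔT/R_total = 120/0.06825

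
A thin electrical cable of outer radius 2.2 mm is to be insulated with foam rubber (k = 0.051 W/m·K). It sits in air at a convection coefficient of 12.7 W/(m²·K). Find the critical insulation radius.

For a cylinder r_cr = k/h = 0.051/12.7
r_cr = 4.02 mm; since the bare radius (2.2 mm) is below r_cr, adding a thin layer of insulation will *increase* heat loss.

r_cr ≈ 4.02 mm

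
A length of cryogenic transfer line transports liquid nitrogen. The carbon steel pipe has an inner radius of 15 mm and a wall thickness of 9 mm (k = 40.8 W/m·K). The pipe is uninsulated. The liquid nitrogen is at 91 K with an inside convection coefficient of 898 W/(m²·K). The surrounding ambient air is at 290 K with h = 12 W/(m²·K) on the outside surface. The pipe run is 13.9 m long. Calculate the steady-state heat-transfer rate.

Q ≈ 4880 W

Per-layer cylindrical resistances, series-summed:
R_inner film = 1/(h_i·2πr₁L) = 1/(898×2π×0.015×13.9) = 8.5×10^-4 K/W
R_carbon steel pipe wall = ln(24/15)/(2π×40.8×13.9) = 1.319×10^-4 K/W
R_outer film = 1/(h_o·2πr_oL) = 1/(12×2π×0.024×13.9) = 0.03976 K/W
R_total = 0.04074 K/W
Q = ΔT/R_total = 199/0.04074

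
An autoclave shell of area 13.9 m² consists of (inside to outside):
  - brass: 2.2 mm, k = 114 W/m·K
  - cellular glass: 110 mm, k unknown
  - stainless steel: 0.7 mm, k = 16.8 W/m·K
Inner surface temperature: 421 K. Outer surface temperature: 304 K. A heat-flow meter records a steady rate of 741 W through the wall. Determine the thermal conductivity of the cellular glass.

Using the resistance-network approach (series):
R_brass = L/(kA) = 0.0022/(114×13.9) = 1.388×10^-6 K/W
R_stainless steel = L/(kA) = 0.0007/(16.8×13.9) = 2.998×10^-6 K/W
Sum of known resistances R_other = 4.386×10^-6 K/W
Total R = ΔT/Q = 117/741 = 0.1579 K/W
R_cellular glass = R_total − R_other = 0.1579 K/W
k = L/(R·A) = 0.11/(0.1579×13.9)

k ≈ 0.0501 W/(m·K)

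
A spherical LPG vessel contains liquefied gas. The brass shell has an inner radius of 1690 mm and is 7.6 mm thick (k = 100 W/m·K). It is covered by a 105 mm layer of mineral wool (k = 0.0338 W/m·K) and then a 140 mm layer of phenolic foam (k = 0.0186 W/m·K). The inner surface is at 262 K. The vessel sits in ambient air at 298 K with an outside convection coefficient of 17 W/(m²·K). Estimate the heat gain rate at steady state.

Spherical conduction: R = (1/r_in − 1/r_out)/(4πk) per layer; series-sum.
R_brass shell = (1/1.69 − 1/1.6976)/(4π×100) = 2.108×10^-6 K/W
R_mineral wool = (1/1.6976 − 1/1.8026)/(4π×0.0338) = 0.08078 K/W
R_phenolic foam = (1/1.8026 − 1/1.9426)/(4π×0.0186) = 0.171 K/W
R_outer film = 1/(h·4πr_o²) = 1/(17×4π×1.9426²) = 0.00124 K/W
R_total = 0.2531 K/W
Q = ΔT/R_total = 36/0.2531

Q ≈ 142 W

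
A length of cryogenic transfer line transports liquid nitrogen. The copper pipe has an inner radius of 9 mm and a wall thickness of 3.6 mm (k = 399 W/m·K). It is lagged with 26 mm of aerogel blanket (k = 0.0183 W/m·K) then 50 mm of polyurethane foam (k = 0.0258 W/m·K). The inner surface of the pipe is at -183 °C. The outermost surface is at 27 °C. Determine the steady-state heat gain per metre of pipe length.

q′ ≈ 14.1 W/m

For a radial system each layer contributes R = ln(r_out/r_in)/(2πkL); films add R = 1/(hA).
R_copper pipe wall = ln(12.6/9)/(2π×399×1) = 1.342×10^-4 K/W
R_aerogel blanket = ln(38.6/12.6)/(2π×0.0183×1) = 9.737 K/W
R_polyurethane foam = ln(88.6/38.6)/(2π×0.0258×1) = 5.126 K/W
R_total = 14.86 K/W
Q = ΔT/R_total = 210/14.86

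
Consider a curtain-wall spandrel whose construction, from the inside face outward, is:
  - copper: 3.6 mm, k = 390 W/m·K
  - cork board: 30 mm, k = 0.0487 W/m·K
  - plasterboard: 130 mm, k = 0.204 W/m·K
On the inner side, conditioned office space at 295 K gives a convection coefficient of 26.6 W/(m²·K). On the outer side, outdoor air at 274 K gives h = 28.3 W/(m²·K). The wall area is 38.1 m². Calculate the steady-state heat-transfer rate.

Series thermal resistances:
R_inner film = 1/(h_i·A) = 1/(26.6×38.1) = 9.867×10^-4 K/W
R_copper = L/(kA) = 0.0036/(390×38.1) = 2.423×10^-7 K/W
R_cork board = L/(kA) = 0.03/(0.0487×38.1) = 0.01617 K/W
R_plasterboard = L/(kA) = 0.13/(0.204×38.1) = 0.01673 K/W
R_outer film = 1/(h_o·A) = 1/(28.3×38.1) = 9.274×10^-4 K/W
R_total = 0.03481 K/W
Q = ΔT / R_total = 21 / 0.03481

Q ≈ 603 W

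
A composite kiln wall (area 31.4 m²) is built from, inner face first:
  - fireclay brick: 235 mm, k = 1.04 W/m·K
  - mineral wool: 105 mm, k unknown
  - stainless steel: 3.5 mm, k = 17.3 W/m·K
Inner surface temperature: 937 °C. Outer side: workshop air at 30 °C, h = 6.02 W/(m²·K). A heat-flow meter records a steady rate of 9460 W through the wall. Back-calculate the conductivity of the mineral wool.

k ≈ 0.0401 W/(m·K)

Thermal resistances in series:
R_fireclay brick = L/(kA) = 0.235/(1.04×31.4) = 0.007196 K/W
R_stainless steel = L/(kA) = 0.0035/(17.3×31.4) = 6.443×10^-6 K/W
R_outer film = 1/(h_o·A) = 1/(6.02×31.4) = 0.00529 K/W
Sum of known resistances R_other = 0.01249 K/W
Total R = ΔT/Q = 907/9460 = 0.09588 K/W
R_mineral wool = R_total − R_other = 0.08338 K/W
k = L/(R·A) = 0.105/(0.08338×31.4)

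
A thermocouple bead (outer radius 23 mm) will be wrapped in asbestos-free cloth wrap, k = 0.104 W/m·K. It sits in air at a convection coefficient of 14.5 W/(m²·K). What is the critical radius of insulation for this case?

For a sphere r_cr = 2k/h = 2×0.104/14.5
r_cr = 14.3 mm; since the bare radius (23 mm) is above r_cr, any added insulation will reduce heat loss.

r_cr ≈ 14.3 mm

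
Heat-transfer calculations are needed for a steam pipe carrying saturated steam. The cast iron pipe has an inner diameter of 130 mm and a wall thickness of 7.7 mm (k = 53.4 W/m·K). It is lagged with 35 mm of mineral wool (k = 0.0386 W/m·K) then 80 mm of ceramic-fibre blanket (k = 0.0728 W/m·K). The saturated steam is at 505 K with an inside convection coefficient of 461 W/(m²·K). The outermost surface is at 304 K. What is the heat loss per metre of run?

q′ ≈ 70.8 W/m

Cylindrical conduction, so R = ln(r₂/r₁)/(2πkL) per layer, in series:
R_inner film = 1/(h_i·2πr₁L) = 1/(461×2π×0.065×1) = 0.005311 K/W
R_cast iron pipe wall = ln(72.7/65)/(2π×53.4×1) = 3.337×10^-4 K/W
R_mineral wool = ln(107.7/72.7)/(2π×0.0386×1) = 1.62 K/W
R_ceramic-fibre blanket = ln(187.7/107.7)/(2π×0.0728×1) = 1.214 K/W
R_total = 2.841 K/W
Q = ΔT/R_total = 201/2.841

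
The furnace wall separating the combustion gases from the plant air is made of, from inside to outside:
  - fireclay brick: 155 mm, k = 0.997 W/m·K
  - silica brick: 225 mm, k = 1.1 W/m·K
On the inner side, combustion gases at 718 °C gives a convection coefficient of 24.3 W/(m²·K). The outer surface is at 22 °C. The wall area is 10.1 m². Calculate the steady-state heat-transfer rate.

Q ≈ 17500 W

Treating each layer as a thermal resistance in series:
R_inner film = 1/(h_i·A) = 1/(24.3×10.1) = 0.004074 K/W
R_fireclay brick = L/(kA) = 0.155/(0.997×10.1) = 0.01539 K/W
R_silica brick = L/(kA) = 0.225/(1.1×10.1) = 0.02025 K/W
R_total = 0.03972 K/W
Q = ΔT / R_total = 696 / 0.03972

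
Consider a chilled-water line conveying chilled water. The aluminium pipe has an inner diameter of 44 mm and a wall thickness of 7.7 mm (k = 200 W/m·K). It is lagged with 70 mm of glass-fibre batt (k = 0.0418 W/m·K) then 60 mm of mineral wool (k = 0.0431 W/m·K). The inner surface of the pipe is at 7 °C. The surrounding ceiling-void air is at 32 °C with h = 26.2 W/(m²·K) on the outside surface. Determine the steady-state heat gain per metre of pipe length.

For a radial system each layer contributes R = ln(r_out/r_in)/(2πkL); films add R = 1/(hA).
R_aluminium pipe wall = ln(29.7/22)/(2π×200×1) = 2.388×10^-4 K/W
R_glass-fibre batt = ln(99.7/29.7)/(2π×0.0418×1) = 4.611 K/W
R_mineral wool = ln(159.7/99.7)/(2π×0.0431×1) = 1.74 K/W
R_outer film = 1/(h_o·2πr_oL) = 1/(26.2×2π×0.1597×1) = 0.03804 K/W
R_total = 6.389 K/W
Q = ΔT/R_total = 25/6.389

q′ ≈ 3.91 W/m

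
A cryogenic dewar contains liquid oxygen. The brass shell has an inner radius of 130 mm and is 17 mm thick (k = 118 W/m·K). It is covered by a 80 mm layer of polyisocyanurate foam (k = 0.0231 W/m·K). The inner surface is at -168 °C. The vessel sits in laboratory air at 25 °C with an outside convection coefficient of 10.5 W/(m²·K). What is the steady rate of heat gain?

Q ≈ 23 W

Radial (spherical) resistances in series:
R_brass shell = (1/0.13 − 1/0.147)/(4π×118) = 5.999×10^-4 K/W
R_polyisocyanurate foam = (1/0.147 − 1/0.227)/(4π×0.0231) = 8.259 K/W
R_outer film = 1/(h·4πr_o²) = 1/(10.5×4π×0.227²) = 0.1471 K/W
R_total = 8.407 K/W
Q = ΔT/R_total = 193/8.407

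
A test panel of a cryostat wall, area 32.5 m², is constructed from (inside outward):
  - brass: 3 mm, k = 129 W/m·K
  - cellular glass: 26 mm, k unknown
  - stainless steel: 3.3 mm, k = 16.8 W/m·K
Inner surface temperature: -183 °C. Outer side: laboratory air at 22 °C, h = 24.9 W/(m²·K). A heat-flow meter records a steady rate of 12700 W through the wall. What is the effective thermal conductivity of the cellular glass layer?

Using the resistance-network approach (series):
R_brass = L/(kA) = 0.003/(129×32.5) = 7.156×10^-7 K/W
R_stainless steel = L/(kA) = 0.0033/(16.8×32.5) = 6.044×10^-6 K/W
R_outer film = 1/(h_o·A) = 1/(24.9×32.5) = 0.001236 K/W
Sum of known resistances R_other = 0.001242 K/W
Total R = ΔT/Q = 205/12700 = 0.01614 K/W
R_cellular glass = R_total − R_other = 0.0149 K/W
k = L/(R·A) = 0.026/(0.0149×32.5)

k ≈ 0.0537 W/(m·K)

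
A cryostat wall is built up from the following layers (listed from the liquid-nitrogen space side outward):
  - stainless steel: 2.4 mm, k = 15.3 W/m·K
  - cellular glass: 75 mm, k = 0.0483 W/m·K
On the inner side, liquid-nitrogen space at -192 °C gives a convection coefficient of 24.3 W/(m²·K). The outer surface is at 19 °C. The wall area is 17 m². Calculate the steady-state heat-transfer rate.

Model the wall as resistances in series:
R_inner film = 1/(h_i·A) = 1/(24.3×17) = 0.002421 K/W
R_stainless steel = L/(kA) = 0.0024/(15.3×17) = 9.227×10^-6 K/W
R_cellular glass = L/(kA) = 0.075/(0.0483×17) = 0.09134 K/W
R_total = 0.09377 K/W
Q = ΔT / R_total = 211 / 0.09377

Q ≈ 2250 W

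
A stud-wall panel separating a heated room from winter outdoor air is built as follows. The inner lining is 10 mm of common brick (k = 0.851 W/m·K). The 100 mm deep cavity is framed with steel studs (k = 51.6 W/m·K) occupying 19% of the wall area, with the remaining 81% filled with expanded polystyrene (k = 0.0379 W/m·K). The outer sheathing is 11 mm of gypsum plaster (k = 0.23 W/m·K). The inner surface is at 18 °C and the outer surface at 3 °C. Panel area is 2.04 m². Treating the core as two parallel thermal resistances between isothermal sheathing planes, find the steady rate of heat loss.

Q ≈ 439 W

Sheathing layers in series; stud and cavity paths in parallel between them.
R_inner = 0.01/(0.851×2.04) = 0.00576 K/W
R_stud  = 0.1/(51.6×0.19×2.04) = 0.005 K/W
R_cav   = 0.1/(0.0379×0.81×2.04) = 1.597 K/W
1/R_core = 1/R_stud + 1/R_cav → R_core = 0.004984 K/W
R_outer = 0.011/(0.23×2.04) = 0.02344 K/W
R_total = 0.03419 K/W
Q = ΔT/R_total = 15/0.03419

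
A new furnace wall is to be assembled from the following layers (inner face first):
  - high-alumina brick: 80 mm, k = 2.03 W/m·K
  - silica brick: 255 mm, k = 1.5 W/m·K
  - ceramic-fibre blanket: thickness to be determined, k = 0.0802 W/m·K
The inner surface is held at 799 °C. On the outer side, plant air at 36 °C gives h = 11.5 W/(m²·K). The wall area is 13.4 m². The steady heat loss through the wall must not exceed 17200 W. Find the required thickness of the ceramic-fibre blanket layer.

L ≈ 23.9 mm

Model the wall as resistances in series:
R_high-alumina brick = L/(kA) = 0.08/(2.03×13.4) = 0.002941 K/W
R_silica brick = L/(kA) = 0.255/(1.5×13.4) = 0.01269 K/W
R_outer film = 1/(h_o·A) = 1/(11.5×13.4) = 0.006489 K/W
Sum of the known resistances R_other = 0.02212 K/W
Required total resistance R_tot = ΔT/Q_allow = 763/17200 = 0.04436 K/W
R_ceramic-fibre blanket = R_tot − R_other = 0.02224 K/W
L = R·k·A = 0.02224×0.0802×13.4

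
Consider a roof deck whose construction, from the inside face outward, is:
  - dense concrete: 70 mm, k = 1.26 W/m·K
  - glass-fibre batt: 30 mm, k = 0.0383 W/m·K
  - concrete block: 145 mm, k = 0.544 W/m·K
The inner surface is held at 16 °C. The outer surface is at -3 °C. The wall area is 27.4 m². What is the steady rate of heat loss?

Model the wall as resistances in series:
R_dense concrete = L/(kA) = 0.07/(1.26×27.4) = 0.002028 K/W
R_glass-fibre batt = L/(kA) = 0.03/(0.0383×27.4) = 0.02859 K/W
R_concrete block = L/(kA) = 0.145/(0.544×27.4) = 0.009728 K/W
R_total = 0.04034 K/W
Q = ΔT / R_total = 19 / 0.04034

Q ≈ 471 W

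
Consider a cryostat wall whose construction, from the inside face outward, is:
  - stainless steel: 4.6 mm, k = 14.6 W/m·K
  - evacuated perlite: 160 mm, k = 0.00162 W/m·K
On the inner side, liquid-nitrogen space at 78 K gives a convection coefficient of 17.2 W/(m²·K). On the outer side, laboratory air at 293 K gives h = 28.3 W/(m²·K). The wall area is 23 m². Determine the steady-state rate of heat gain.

Q ≈ 50 W

Series thermal resistances:
R_inner film = 1/(h_i·A) = 1/(17.2×23) = 0.002528 K/W
R_stainless steel = L/(kA) = 0.0046/(14.6×23) = 1.37×10^-5 K/W
R_evacuated perlite = L/(kA) = 0.16/(0.00162×23) = 4.294 K/W
R_outer film = 1/(h_o·A) = 1/(28.3×23) = 0.001536 K/W
R_total = 4.298 K/W
Q = ΔT / R_total = 215 / 4.298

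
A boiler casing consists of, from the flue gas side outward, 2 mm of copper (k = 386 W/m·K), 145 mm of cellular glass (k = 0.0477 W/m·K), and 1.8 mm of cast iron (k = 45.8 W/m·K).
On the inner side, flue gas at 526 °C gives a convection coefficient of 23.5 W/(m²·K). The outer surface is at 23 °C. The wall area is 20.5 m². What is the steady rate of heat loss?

Model the wall as resistances in series:
R_inner film = 1/(h_i·A) = 1/(23.5×20.5) = 0.002076 K/W
R_copper = L/(kA) = 0.002/(386×20.5) = 2.527×10^-7 K/W
R_cellular glass = L/(kA) = 0.145/(0.0477×20.5) = 0.1483 K/W
R_cast iron = L/(kA) = 0.0018/(45.8×20.5) = 1.917×10^-6 K/W
R_total = 0.1504 K/W
Q = ΔT / R_total = 503 / 0.1504

Q ≈ 3350 W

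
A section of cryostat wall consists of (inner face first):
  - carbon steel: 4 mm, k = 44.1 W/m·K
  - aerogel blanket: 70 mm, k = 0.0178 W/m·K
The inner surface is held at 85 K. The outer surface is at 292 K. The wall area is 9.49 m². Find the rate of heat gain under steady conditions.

Q ≈ 500 W

Treating each layer as a thermal resistance in series:
R_carbon steel = L/(kA) = 0.004/(44.1×9.49) = 9.558×10^-6 K/W
R_aerogel blanket = L/(kA) = 0.07/(0.0178×9.49) = 0.4144 K/W
R_total = 0.4144 K/W
Q = ΔT / R_total = 207 / 0.4144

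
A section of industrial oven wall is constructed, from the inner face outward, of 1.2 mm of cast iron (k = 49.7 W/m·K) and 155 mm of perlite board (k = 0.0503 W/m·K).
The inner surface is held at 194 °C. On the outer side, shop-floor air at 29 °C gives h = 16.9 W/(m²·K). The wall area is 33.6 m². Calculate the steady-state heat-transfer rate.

Q ≈ 1770 W

Using the resistance-network approach (series):
R_cast iron = L/(kA) = 0.0012/(49.7×33.6) = 7.186×10^-7 K/W
R_perlite board = L/(kA) = 0.155/(0.0503×33.6) = 0.09171 K/W
R_outer film = 1/(h_o·A) = 1/(16.9×33.6) = 0.001761 K/W
R_total = 0.09347 K/W
Q = ΔT / R_total = 165 / 0.09347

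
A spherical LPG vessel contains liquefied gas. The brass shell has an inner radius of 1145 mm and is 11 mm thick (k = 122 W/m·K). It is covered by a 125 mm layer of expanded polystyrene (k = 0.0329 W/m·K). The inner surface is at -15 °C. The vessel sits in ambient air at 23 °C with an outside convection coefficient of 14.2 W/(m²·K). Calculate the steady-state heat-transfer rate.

Q ≈ 183 W

Each spherical layer contributes R = (1/r_i − 1/r_o)/(4πk):
R_brass shell = (1/1.145 − 1/1.156)/(4π×122) = 5.421×10^-6 K/W
R_expanded polystyrene = (1/1.156 − 1/1.281)/(4π×0.0329) = 0.2042 K/W
R_outer film = 1/(h·4πr_o²) = 1/(14.2×4π×1.281²) = 0.003415 K/W
R_total = 0.2076 K/W
Q = ΔT/R_total = 38/0.2076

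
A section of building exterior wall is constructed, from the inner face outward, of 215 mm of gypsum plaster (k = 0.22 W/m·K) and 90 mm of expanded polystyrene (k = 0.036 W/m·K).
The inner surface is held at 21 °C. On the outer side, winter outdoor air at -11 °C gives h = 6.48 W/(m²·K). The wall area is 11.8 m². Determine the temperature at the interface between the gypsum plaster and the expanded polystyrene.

Using the resistance-network approach (series):
R_gypsum plaster = L/(kA) = 0.215/(0.22×11.8) = 0.08282 K/W
R_expanded polystyrene = L/(kA) = 0.09/(0.036×11.8) = 0.2119 K/W
R_outer film = 1/(h_o·A) = 1/(6.48×11.8) = 0.01308 K/W
R_total = 0.3078 K/W;  Q = ΔT/R_total = 32/0.3078 = 104 W
T_interface = T_inner − Q·ΣR(inner→interface) = 21 − 104×0.08282

T ≈ 12.4 °C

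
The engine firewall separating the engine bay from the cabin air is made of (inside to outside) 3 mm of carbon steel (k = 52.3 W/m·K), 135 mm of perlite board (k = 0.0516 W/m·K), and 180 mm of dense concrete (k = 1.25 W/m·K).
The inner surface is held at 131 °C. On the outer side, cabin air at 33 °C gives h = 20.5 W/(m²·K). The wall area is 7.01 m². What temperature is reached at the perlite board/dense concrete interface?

Model the wall as resistances in series:
R_carbon steel = L/(kA) = 0.003/(52.3×7.01) = 8.183×10^-6 K/W
R_perlite board = L/(kA) = 0.135/(0.0516×7.01) = 0.3732 K/W
R_dense concrete = L/(kA) = 0.18/(1.25×7.01) = 0.02054 K/W
R_outer film = 1/(h_o·A) = 1/(20.5×7.01) = 0.006959 K/W
R_total = 0.4007 K/W;  Q = ΔT/R_total = 98/0.4007 = 244.6 W
T_interface = T_inner − Q·ΣR(inner→interface) = 131 − 245×0.3732

T ≈ 39.7 °C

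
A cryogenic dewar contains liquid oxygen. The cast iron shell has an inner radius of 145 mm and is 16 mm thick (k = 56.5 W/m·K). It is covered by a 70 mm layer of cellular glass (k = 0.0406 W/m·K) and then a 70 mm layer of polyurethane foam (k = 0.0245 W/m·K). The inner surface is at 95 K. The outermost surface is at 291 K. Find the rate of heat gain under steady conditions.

Q ≈ 28.2 W

For a spherical shell R = (1/r₁ − 1/r₂)/(4πk); film R = 1/(h·4πr²). In series:
R_cast iron shell = (1/0.145 − 1/0.161)/(4π×56.5) = 9.653×10^-4 K/W
R_cellular glass = (1/0.161 − 1/0.231)/(4π×0.0406) = 3.689 K/W
R_polyurethane foam = (1/0.231 − 1/0.301)/(4π×0.0245) = 3.27 K/W
R_total = 6.96 K/W
Q = ΔT/R_total = 196/6.96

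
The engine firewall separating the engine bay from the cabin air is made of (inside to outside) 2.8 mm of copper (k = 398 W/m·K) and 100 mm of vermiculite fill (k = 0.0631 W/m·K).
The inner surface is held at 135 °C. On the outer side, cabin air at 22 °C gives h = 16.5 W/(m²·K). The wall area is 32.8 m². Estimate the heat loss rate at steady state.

Treating each layer as a thermal resistance in series:
R_copper = L/(kA) = 0.0028/(398×32.8) = 2.145×10^-7 K/W
R_vermiculite fill = L/(kA) = 0.1/(0.0631×32.8) = 0.04832 K/W
R_outer film = 1/(h_o·A) = 1/(16.5×32.8) = 0.001848 K/W
R_total = 0.05016 K/W
Q = ΔT / R_total = 113 / 0.05016

Q ≈ 2250 W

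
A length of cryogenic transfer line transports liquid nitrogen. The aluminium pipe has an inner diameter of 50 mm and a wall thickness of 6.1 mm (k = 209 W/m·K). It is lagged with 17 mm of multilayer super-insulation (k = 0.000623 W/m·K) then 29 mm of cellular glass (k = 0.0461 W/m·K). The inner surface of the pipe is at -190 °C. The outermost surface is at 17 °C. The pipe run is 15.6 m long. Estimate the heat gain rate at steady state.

For a radial system each layer contributes R = ln(r_out/r_in)/(2πkL); films add R = 1/(hA).
R_aluminium pipe wall = ln(31.1/25)/(2π×209×15.6) = 1.066×10^-5 K/W
R_multilayer super-insulation = ln(48.1/31.1)/(2π×0.000623×15.6) = 7.141 K/W
R_cellular glass = ln(77.1/48.1)/(2π×0.0461×15.6) = 0.1044 K/W
R_total = 7.246 K/W
Q = ΔT/R_total = 207/7.246

Q ≈ 28.6 W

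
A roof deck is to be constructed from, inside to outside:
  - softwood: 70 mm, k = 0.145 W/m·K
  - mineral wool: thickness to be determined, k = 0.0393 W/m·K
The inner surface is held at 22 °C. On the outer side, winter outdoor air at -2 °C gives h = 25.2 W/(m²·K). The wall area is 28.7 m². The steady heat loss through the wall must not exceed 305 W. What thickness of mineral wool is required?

L ≈ 68.2 mm

Treating each layer as a thermal resistance in series:
R_softwood = L/(kA) = 0.07/(0.145×28.7) = 0.01682 K/W
R_outer film = 1/(h_o·A) = 1/(25.2×28.7) = 0.001383 K/W
Sum of the known resistances R_other = 0.0182 K/W
Required total resistance R_tot = ΔT/Q_allow = 24/305 = 0.07869 K/W
R_mineral wool = R_tot − R_other = 0.06048 K/W
L = R·k·A = 0.06048×0.0393×28.7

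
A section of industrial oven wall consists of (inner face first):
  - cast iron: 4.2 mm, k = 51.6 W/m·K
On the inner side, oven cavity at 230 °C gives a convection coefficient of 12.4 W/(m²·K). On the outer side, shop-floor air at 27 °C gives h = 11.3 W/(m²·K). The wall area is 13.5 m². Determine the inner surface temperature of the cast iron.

Series thermal resistances:
R_inner film = 1/(h_i·A) = 1/(12.4×13.5) = 0.005974 K/W
R_cast iron = L/(kA) = 0.0042/(51.6×13.5) = 6.029×10^-6 K/W
R_outer film = 1/(h_o·A) = 1/(11.3×13.5) = 0.006555 K/W
R_total = 0.01253 K/W;  Q = ΔT/R_total = 203/0.01253 = 16190 W
T_interface = T_inner − Q·ΣR(inner→interface) = 230 − 16200×0.005974

T ≈ 133 °C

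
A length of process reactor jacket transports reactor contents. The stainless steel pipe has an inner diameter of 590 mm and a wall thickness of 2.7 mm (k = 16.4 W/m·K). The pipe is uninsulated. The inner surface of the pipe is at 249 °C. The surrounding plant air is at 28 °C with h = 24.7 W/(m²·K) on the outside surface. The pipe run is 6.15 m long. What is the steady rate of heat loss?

Q ≈ 62500 W

For a radial system each layer contributes R = ln(r_out/r_in)/(2πkL); films add R = 1/(hA).
R_stainless steel pipe wall = ln(297.7/295)/(2π×16.4×6.15) = 1.438×10^-5 K/W
R_outer film = 1/(h_o·2πr_oL) = 1/(24.7×2π×0.2977×6.15) = 0.003519 K/W
R_total = 0.003534 K/W
Q = ΔT/R_total = 221/0.003534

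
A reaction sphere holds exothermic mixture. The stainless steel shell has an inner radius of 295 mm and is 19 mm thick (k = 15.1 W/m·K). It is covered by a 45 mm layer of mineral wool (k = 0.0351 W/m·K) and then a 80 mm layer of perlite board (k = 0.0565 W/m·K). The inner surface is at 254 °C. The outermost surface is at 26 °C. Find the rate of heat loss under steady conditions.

Spherical conduction: R = (1/r_in − 1/r_out)/(4πk) per layer; series-sum.
R_stainless steel shell = (1/0.295 − 1/0.314)/(4π×15.1) = 0.001081 K/W
R_mineral wool = (1/0.314 − 1/0.359)/(4π×0.0351) = 0.905 K/W
R_perlite board = (1/0.359 − 1/0.439)/(4π×0.0565) = 0.7149 K/W
R_total = 1.621 K/W
Q = ΔT/R_total = 228/1.621

Q ≈ 141 W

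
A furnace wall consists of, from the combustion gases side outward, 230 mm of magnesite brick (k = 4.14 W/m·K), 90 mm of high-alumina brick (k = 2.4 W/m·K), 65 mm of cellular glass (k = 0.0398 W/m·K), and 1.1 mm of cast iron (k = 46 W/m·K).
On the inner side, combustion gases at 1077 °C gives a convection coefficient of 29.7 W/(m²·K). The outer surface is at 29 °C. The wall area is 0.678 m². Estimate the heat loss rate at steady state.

Thermal resistances in series:
R_inner film = 1/(h_i·A) = 1/(29.7×0.678) = 0.04966 K/W
R_magnesite brick = L/(kA) = 0.23/(4.14×0.678) = 0.08194 K/W
R_high-alumina brick = L/(kA) = 0.09/(2.4×0.678) = 0.05531 K/W
R_cellular glass = L/(kA) = 0.065/(0.0398×0.678) = 2.409 K/W
R_cast iron = L/(kA) = 0.0011/(46×0.678) = 3.527×10^-5 K/W
R_total = 2.596 K/W
Q = ΔT / R_total = 1048 / 2.596

Q ≈ 404 W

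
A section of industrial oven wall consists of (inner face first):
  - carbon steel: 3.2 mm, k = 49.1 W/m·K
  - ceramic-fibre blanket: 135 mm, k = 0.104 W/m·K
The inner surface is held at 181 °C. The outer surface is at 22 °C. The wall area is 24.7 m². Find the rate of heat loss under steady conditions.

Using the resistance-network approach (series):
R_carbon steel = L/(kA) = 0.0032/(49.1×24.7) = 2.639×10^-6 K/W
R_ceramic-fibre blanket = L/(kA) = 0.135/(0.104×24.7) = 0.05255 K/W
R_total = 0.05256 K/W
Q = ΔT / R_total = 159 / 0.05256

Q ≈ 3030 W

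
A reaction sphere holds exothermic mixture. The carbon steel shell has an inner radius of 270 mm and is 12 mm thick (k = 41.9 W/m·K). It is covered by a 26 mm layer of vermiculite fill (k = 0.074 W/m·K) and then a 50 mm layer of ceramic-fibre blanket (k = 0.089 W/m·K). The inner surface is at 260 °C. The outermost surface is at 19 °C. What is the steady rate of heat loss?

Q ≈ 331 W

Each spherical layer contributes R = (1/r_i − 1/r_o)/(4πk):
R_carbon steel shell = (1/0.27 − 1/0.282)/(4π×41.9) = 2.993×10^-4 K/W
R_vermiculite fill = (1/0.282 − 1/0.308)/(4π×0.074) = 0.3219 K/W
R_ceramic-fibre blanket = (1/0.308 − 1/0.358)/(4π×0.089) = 0.4054 K/W
R_total = 0.7277 K/W
Q = ΔT/R_total = 241/0.7277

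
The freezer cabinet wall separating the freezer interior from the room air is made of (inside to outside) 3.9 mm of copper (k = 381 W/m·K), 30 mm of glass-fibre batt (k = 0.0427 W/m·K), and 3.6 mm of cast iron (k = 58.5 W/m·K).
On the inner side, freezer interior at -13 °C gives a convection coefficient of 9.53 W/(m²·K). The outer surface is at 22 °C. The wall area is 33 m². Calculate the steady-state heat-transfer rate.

Thermal resistances in series:
R_inner film = 1/(h_i·A) = 1/(9.53×33) = 0.00318 K/W
R_copper = L/(kA) = 0.0039/(381×33) = 3.102×10^-7 K/W
R_glass-fibre batt = L/(kA) = 0.03/(0.0427×33) = 0.02129 K/W
R_cast iron = L/(kA) = 0.0036/(58.5×33) = 1.865×10^-6 K/W
R_total = 0.02447 K/W
Q = ΔT / R_total = 35 / 0.02447

Q ≈ 1430 W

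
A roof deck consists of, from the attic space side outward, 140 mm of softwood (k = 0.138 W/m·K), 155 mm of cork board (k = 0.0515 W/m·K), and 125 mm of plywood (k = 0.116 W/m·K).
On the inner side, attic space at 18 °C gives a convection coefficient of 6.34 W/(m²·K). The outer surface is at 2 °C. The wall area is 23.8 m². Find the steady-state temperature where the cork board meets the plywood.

Using the resistance-network approach (series):
R_inner film = 1/(h_i·A) = 1/(6.34×23.8) = 0.006627 K/W
R_softwood = L/(kA) = 0.14/(0.138×23.8) = 0.04263 K/W
R_cork board = L/(kA) = 0.155/(0.0515×23.8) = 0.1265 K/W
R_plywood = L/(kA) = 0.125/(0.116×23.8) = 0.04528 K/W
R_total = 0.221 K/W;  Q = ΔT/R_total = 16/0.221 = 72.4 W
T_interface = T_inner − Q·ΣR(inner→interface) = 18 − 72.4×0.1757

T ≈ 5.28 °C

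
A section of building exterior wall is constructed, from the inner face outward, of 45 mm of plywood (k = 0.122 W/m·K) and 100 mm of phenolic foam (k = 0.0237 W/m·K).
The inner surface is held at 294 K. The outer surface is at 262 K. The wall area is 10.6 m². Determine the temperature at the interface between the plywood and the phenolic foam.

T ≈ 291 K

Using the resistance-network approach (series):
R_plywood = L/(kA) = 0.045/(0.122×10.6) = 0.0348 K/W
R_phenolic foam = L/(kA) = 0.1/(0.0237×10.6) = 0.3981 K/W
R_total = 0.4329 K/W;  Q = ΔT/R_total = 32/0.4329 = 73.93 W
T_interface = T_inner − Q·ΣR(inner→interface) = 294 − 73.9×0.0348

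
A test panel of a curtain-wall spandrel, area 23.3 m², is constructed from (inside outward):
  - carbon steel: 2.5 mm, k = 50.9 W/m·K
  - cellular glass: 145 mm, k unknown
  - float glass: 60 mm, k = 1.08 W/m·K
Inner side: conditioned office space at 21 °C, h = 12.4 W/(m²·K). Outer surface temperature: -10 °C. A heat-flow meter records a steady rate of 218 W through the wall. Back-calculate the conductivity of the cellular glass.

k ≈ 0.0456 W/(m·K)

Treating each layer as a thermal resistance in series:
R_inner film = 1/(h_i·A) = 1/(12.4×23.3) = 0.003461 K/W
R_carbon steel = L/(kA) = 0.0025/(50.9×23.3) = 2.108×10^-6 K/W
R_float glass = L/(kA) = 0.06/(1.08×23.3) = 0.002384 K/W
Sum of known resistances R_other = 0.005848 K/W
Total R = ΔT/Q = 31/218 = 0.1422 K/W
R_cellular glass = R_total − R_other = 0.1364 K/W
k = L/(R·A) = 0.145/(0.1364×23.3)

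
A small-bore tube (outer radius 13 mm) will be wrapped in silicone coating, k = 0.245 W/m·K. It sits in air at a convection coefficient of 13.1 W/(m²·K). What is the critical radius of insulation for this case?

r_cr ≈ 18.7 mm

For a cylinder r_cr = k/h = 0.245/13.1
r_cr = 18.7 mm; since the bare radius (13 mm) is below r_cr, adding a thin layer of insulation will *increase* heat loss.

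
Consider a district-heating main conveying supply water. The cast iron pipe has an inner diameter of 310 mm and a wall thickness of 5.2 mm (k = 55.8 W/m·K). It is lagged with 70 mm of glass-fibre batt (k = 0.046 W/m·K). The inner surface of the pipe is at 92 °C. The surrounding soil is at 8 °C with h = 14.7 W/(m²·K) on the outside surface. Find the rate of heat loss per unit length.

q′ ≈ 64.5 W/m

For a radial system each layer contributes R = ln(r_out/r_in)/(2πkL); films add R = 1/(hA).
R_cast iron pipe wall = ln(160.2/155)/(2π×55.8×1) = 9.412×10^-5 K/W
R_glass-fibre batt = ln(230.2/160.2)/(2π×0.046×1) = 1.254 K/W
R_outer film = 1/(h_o·2πr_oL) = 1/(14.7×2π×0.2302×1) = 0.04703 K/W
R_total = 1.301 K/W
Q = ΔT/R_total = 84/1.301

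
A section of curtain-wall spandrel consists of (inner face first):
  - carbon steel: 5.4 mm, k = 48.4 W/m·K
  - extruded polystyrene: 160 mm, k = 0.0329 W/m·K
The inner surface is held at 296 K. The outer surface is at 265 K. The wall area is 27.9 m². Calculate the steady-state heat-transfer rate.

Q ≈ 178 W

Treating each layer as a thermal resistance in series:
R_carbon steel = L/(kA) = 0.0054/(48.4×27.9) = 3.999×10^-6 K/W
R_extruded polystyrene = L/(kA) = 0.16/(0.0329×27.9) = 0.1743 K/W
R_total = 0.1743 K/W
Q = ΔT / R_total = 31 / 0.1743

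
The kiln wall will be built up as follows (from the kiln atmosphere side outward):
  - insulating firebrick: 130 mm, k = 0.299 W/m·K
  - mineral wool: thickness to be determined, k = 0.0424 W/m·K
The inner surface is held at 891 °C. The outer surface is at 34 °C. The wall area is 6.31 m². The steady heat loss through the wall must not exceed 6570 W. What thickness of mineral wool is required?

Model the wall as resistances in series:
R_insulating firebrick = L/(kA) = 0.13/(0.299×6.31) = 0.0689 K/W
Sum of the known resistances R_other = 0.0689 K/W
Required total resistance R_tot = ΔT/Q_allow = 857/6570 = 0.1304 K/W
R_mineral wool = R_tot − R_other = 0.06154 K/W
L = R·k·A = 0.06154×0.0424×6.31

L ≈ 16.5 mm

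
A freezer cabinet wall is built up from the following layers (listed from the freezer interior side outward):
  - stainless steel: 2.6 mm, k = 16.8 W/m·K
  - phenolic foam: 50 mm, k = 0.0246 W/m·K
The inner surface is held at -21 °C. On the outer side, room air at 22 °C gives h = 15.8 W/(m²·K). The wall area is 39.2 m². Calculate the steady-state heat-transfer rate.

Q ≈ 804 W

Using the resistance-network approach (series):
R_stainless steel = L/(kA) = 0.0026/(16.8×39.2) = 3.948×10^-6 K/W
R_phenolic foam = L/(kA) = 0.05/(0.0246×39.2) = 0.05185 K/W
R_outer film = 1/(h_o·A) = 1/(15.8×39.2) = 0.001615 K/W
R_total = 0.05347 K/W
Q = ΔT / R_total = 43 / 0.05347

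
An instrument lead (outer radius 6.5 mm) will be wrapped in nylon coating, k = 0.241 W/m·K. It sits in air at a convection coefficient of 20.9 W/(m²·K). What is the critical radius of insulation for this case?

For a cylinder r_cr = k/h = 0.241/20.9
r_cr = 11.5 mm; since the bare radius (6.5 mm) is below r_cr, adding a thin layer of insulation will *increase* heat loss.

r_cr ≈ 11.5 mm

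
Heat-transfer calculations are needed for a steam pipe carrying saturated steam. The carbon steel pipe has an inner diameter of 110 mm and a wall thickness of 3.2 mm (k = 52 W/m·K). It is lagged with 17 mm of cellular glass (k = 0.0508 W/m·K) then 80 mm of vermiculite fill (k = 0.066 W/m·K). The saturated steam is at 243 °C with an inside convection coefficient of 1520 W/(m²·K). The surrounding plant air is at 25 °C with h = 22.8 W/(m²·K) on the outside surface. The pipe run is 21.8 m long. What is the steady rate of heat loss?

Cylindrical conduction, so R = ln(r₂/r₁)/(2πkL) per layer, in series:
R_inner film = 1/(h_i·2πr₁L) = 1/(1520×2π×0.055×21.8) = 8.733×10^-5 K/W
R_carbon steel pipe wall = ln(58.2/55)/(2π×52×21.8) = 7.94×10^-6 K/W
R_cellular glass = ln(75.2/58.2)/(2π×0.0508×21.8) = 0.03683 K/W
R_vermiculite fill = ln(155.2/75.2)/(2π×0.066×21.8) = 0.08015 K/W
R_outer film = 1/(h_o·2πr_oL) = 1/(22.8×2π×0.1552×21.8) = 0.002063 K/W
R_total = 0.1191 K/W
Q = ΔT/R_total = 218/0.1191

Q ≈ 1830 W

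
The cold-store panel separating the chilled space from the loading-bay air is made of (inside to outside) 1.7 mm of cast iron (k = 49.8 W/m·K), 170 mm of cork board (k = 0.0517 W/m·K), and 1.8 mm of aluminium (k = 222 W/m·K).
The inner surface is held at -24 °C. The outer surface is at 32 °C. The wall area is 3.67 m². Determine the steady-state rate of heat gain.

Using the resistance-network approach (series):
R_cast iron = L/(kA) = 0.0017/(49.8×3.67) = 9.302×10^-6 K/W
R_cork board = L/(kA) = 0.17/(0.0517×3.67) = 0.896 K/W
R_aluminium = L/(kA) = 0.0018/(222×3.67) = 2.209×10^-6 K/W
R_total = 0.896 K/W
Q = ΔT / R_total = 56 / 0.896

Q ≈ 62.5 W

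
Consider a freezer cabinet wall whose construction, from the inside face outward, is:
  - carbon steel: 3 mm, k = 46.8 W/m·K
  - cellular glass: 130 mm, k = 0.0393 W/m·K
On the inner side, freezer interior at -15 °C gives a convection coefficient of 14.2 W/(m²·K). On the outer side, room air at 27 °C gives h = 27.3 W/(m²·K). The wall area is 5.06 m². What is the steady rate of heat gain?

Thermal resistances in series:
R_inner film = 1/(h_i·A) = 1/(14.2×5.06) = 0.01392 K/W
R_carbon steel = L/(kA) = 0.003/(46.8×5.06) = 1.267×10^-5 K/W
R_cellular glass = L/(kA) = 0.13/(0.0393×5.06) = 0.6537 K/W
R_outer film = 1/(h_o·A) = 1/(27.3×5.06) = 0.007239 K/W
R_total = 0.6749 K/W
Q = ΔT / R_total = 42 / 0.6749

Q ≈ 62.2 W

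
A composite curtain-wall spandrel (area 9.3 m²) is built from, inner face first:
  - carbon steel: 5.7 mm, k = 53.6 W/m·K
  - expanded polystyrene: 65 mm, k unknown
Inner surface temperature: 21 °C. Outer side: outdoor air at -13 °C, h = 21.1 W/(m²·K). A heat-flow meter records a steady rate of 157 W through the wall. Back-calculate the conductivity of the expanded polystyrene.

Treating each layer as a thermal resistance in series:
R_carbon steel = L/(kA) = 0.0057/(53.6×9.3) = 1.143×10^-5 K/W
R_outer film = 1/(h_o·A) = 1/(21.1×9.3) = 0.005096 K/W
Sum of known resistances R_other = 0.005107 K/W
Total R = ΔT/Q = 34/157 = 0.2166 K/W
R_expanded polystyrene = R_total − R_other = 0.2115 K/W
k = L/(R·A) = 0.065/(0.2115×9.3)

k ≈ 0.0331 W/(m·K)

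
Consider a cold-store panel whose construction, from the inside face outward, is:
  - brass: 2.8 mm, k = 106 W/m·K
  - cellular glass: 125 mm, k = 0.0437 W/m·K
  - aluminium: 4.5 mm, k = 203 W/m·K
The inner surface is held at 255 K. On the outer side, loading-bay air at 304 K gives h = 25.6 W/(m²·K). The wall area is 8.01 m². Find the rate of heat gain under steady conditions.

Q ≈ 135 W

Using the resistance-network approach (series):
R_brass = L/(kA) = 0.0028/(106×8.01) = 3.298×10^-6 K/W
R_cellular glass = L/(kA) = 0.125/(0.0437×8.01) = 0.3571 K/W
R_aluminium = L/(kA) = 0.0045/(203×8.01) = 2.767×10^-6 K/W
R_outer film = 1/(h_o·A) = 1/(25.6×8.01) = 0.004877 K/W
R_total = 0.362 K/W
Q = ΔT / R_total = 49 / 0.362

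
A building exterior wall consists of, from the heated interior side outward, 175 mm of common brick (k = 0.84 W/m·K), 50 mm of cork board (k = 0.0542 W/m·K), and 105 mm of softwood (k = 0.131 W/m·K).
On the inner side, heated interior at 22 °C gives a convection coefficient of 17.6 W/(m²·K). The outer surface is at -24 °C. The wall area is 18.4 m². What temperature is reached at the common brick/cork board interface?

Treating each layer as a thermal resistance in series:
R_inner film = 1/(h_i·A) = 1/(17.6×18.4) = 0.003088 K/W
R_common brick = L/(kA) = 0.175/(0.84×18.4) = 0.01132 K/W
R_cork board = L/(kA) = 0.05/(0.0542×18.4) = 0.05014 K/W
R_softwood = L/(kA) = 0.105/(0.131×18.4) = 0.04356 K/W
R_total = 0.1081 K/W;  Q = ΔT/R_total = 46/0.1081 = 425.5 W
T_interface = T_inner − Q·ΣR(inner→interface) = 22 − 426×0.01441

T ≈ 15.9 °C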